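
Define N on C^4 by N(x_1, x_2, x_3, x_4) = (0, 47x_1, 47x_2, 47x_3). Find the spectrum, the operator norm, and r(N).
sigma(N) = {0}; ||N|| = 47; r(N) = 0. (N is nilpotent with N^4 = 0.)

On C^4, N is a strictly lower-triangular matrix with 47 on the subdiagonal and zeros elsewhere, so its characteristic polynomial is lambda^4 and every eigenvalue is 0: sigma(N) = {0}. For the operator norm, N e_i = 47e_{i+1} for i = 1, ..., 3 and N e_4 = 0, so the singular values of N are 47 (with multiplicity 3) and 0; hence ||N|| = 47. The spectral radius r(N) = max|lambda| = 0. Note ||N|| > r(N) — characteristic of non-normal nilpotent operators. Indeed N^4 = 0.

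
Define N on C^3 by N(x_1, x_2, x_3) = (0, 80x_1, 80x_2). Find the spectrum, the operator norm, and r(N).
sigma(N) = {0}; ||N|| = 80; r(N) = 0. (N is nilpotent with N^3 = 0.)

On C^3, N is a strictly lower-triangular matrix with 80 on the subdiagonal and zeros elsewhere, so its characteristic polynomial is lambda^3 and every eigenvalue is 0: sigma(N) = {0}. For the operator norm, N e_i = 80e_{i+1} for i = 1, ..., 2 and N e_3 = 0, so the singular values of N are 80 (with multiplicity 2) and 0; hence ||N|| = 80. The spectral radius r(N) = max|lambda| = 0. Note ||N|| > r(N) — characteristic of non-normal nilpotent operators. Indeed N^3 = 0.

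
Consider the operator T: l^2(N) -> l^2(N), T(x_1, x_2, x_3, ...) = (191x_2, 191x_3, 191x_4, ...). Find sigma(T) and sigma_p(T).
sigma(T) = closed disk {z in C : |z| ≤ 191}; sigma_p(T) = open disk {z in C : |z| < 191}

Note T = 191·V where V is the unit left shift (V x)_k = x_{k+1}; so sigma(T) = 191·sigma(V) and ||T|| = 191||V||. ||T x||^2 = 36481sum_{k≥2} |x_k|^2 ≤ 36481||x||^2, with equality on {x : x_1 = 0}, so ||T|| = 191. For any lambda with |lambda| < 191, set r = lambda/191 (|r| < 1); the vector x = (1, r, r^2, ...) is in l^2 and satisfies T x = 191(r, r^2, ...) = lambda x, so lambda is an eigenvalue. On the boundary |lambda| = 191 the geometric series diverges, so no l^2 eigenvector exists, but these lambda lie in the approximate point spectrum. Hence sigma(T) is the closed disk of radius 191 and sigma_p(T) is the open disk.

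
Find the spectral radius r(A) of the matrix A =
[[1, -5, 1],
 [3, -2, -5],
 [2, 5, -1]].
r(A) ≈ 6.6376

The eigenvalues of A are the roots of its characteristic polynomial. With M = A (coefficients from the trace, the sum of principal 2x2 minors, and det A):
  p(λ) = det(λ I - M) = λ^3 + 2λ^2 + 37λ - 81.
No integer candidate from the rational root theorem (±divisors of 81) is a root, so the roots are irrational. The cubic discriminant is Δ = -479583 < 0, so there is one real root and a complex-conjugate pair. p(1) = -41 and p(2) = 9 have opposite signs, so a root lies in (1, 2); Newton's method refines it to λ ≈ 1.8385. Dividing out (λ - (1.8385)) leaves approximately λ^2 + 3.8385λ + 44.0572. For λ^2 + 3.8385λ + 44.0572 the discriminant is -161.4945. It is negative, so the remaining roots are the complex-conjugate pair λ ≈ -1.9193 ± 6.354i. Their product equals the constant term, so |λ|^2 ≈ 44.0572 and |λ| ≈ 6.6376.
Thus the eigenvalues (to 4 decimals) are 1.8385 (modulus 1.8385); -1.9193 ± 6.354i (modulus 6.6376). The spectral radius is the largest modulus: r(A) ≈ 6.6376. (Cross-check: r(A) ≤ ||A||_2 ≈ 7.3507; equality holds whenever A is normal, though it can also hold for some non-normal A.)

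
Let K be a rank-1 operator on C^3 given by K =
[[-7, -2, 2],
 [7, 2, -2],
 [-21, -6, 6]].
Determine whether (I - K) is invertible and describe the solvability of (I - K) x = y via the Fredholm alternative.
(I - K) is singular (det(I - K) = 0, i.e. 1 ∈ sigma(K)). (I - K) x = y is solvable iff y ⊥ ker((I - K)^*) = span{(-7, -2, 2)}, i.e. iff -7y_1 - 2y_2 + 2y_3 = 0. When solvable, the solutions are x = y + c·(1, -1, 3), c arbitrary (ker(I - K) = span{(1, -1, 3)}, dimension 1).

K has rank 1, so it is an outer product K = u v^T: every row of K is a multiple of one row vector. Reading off the entries, u = (1, -1, 3) and v = (-7, -2, 2) (row i of K equals u_i·v^T). A rank-one matrix u v^T satisfies K u = u (v·u) and kills the (2)-dimensional subspace v^⊥, so its characteristic polynomial is lambda^2 (lambda - v·u) with v·u = tr K = 1. Hence the eigenvalues of I - K are 1 (multiplicity 2) and 1 - (1) = 0, so det(I - K) = 0. (Direct check: I - K =
[[8, 2, -2],
 [-7, -1, 2],
 [21, 6, -5]]
has determinant 0.) So 1 is an eigenvalue of K and (I - K) is not invertible. The finite-dimensional Fredholm alternative says: either (I - K) is invertible, or ker(I - K) ≠ {0} and then range(I - K) = ker((I - K)^*)^⊥, with dim ker(I - K) = dim ker((I - K)^*). We are in the second case, so we need both kernels. Kernel of I - K: (I - K) u = u - u (v·u) = u - u = 0, so ker(I - K) = span{u} = span{(1, -1, 3)} (it is exactly 1-dimensional because rank(I - K) = 2). Kernel of the adjoint: K is real, so (I - K)^* = I - K^T = I - v u^T, and (I - v u^T) v = v - v (u·v) = 0; hence ker((I - K)^*) = span{v} = span{(-7, -2, 2)}. Therefore (I - K) x = y is solvable iff <y, v> = 0, i.e. iff -7y_1 - 2y_2 + 2y_3 = 0. When this holds, K y = u (v·y) = 0, so (I - K) y = y and x = y is a particular solution; the full solution set is the line x = y + c·u = y + c·(1, -1, 3), c ∈ C.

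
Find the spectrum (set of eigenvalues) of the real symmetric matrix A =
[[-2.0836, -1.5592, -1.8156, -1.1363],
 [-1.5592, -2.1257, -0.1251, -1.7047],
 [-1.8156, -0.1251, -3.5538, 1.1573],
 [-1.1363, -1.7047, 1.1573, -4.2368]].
sigma(A) ≈ {-6, -5, -1, 0}

A is real symmetric, so its spectrum consists of real eigenvalues. Expanding the characteristic polynomial of the displayed matrix gives
  det(λ I - A) = p(λ) = λ^4 + (12)λ^3 + (41)λ^2 + (29.9985)λ + (0).
Solving p(λ) = 0 yields eigenvalues ≈ -6, -5, -1, 0. (A is shown rounded to 4 decimals, so these recover the underlying integer eigenvalues to within that precision.)
Verification: the trace of A = -12 equals the sum of eigenvalues -12, and det(A) ≈ 0.0003 matches the eigenvalue product 0.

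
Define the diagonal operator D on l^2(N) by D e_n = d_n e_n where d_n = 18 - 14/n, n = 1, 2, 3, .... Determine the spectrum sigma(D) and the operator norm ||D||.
sigma(D) = {18 - 14/n : n ≥ 1} ∪ {18}; ||D|| = 18

A bounded diagonal operator on l^2 with diagonal entries d_n has spectrum equal to the closure of {d_n : n ≥ 1}: every d_n is an eigenvalue (with eigenvector e_n), so {d_n} ⊂ sigma(D); the spectrum is closed, so its closure is too; and for lambda not in the closure, (D - lambda I) has bounded inverse (the diagonal entries 1/(d_n - lambda) are bounded). For our sequence d_n = 18 - 14/n, n = 1, 2, 3, ...:
  - {d_n} = {18 - 14/n : n ≥ 1}; the only limit point is 18
  - closure = {18 - 14/n : n ≥ 1} ∪ {18}
For the norm: a diagonal operator has ||D|| = sup_n |d_n|. Here d_n = 18 - 14/n increases monotonically from d_1 = 4 toward 18, with all terms in [4, 18); so sup_n |d_n| = 18 (the supremum is the limit, not attained). So ||D|| = 18.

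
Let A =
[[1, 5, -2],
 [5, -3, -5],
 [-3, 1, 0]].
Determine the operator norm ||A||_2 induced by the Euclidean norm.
||A||_2 ≈ 8.0568 (= sqrt(largest eigenvalue of A^T A))

||A||_2 = sigma_max(A) = sqrt(lambda_max(A^T A)). Form the symmetric matrix M = A^T A =
[[35, -13, -27],
 [-13, 35, 5],
 [-27, 5, 29]].
Its characteristic polynomial (trace, sum of principal 2x2 minors, determinant of M give the coefficients) is
  p(λ) = det(λ I - M) = λ^3 - 99λ^2 + 2332λ - 7744.
No integer candidate from the rational root theorem (±divisors of 7744) is a root, so the roots are irrational. The cubic discriminant is Δ = 3078272912 > 0, so there are three distinct real roots. p(3) = -1612 and p(4) = 64 have opposite signs, so a root lies in (3, 4); Newton's method refines it to λ ≈ 3.9598. p(30) = 116 and p(31) = -800 have opposite signs, so a root lies in (30, 31); Newton's method refines it to λ ≈ 30.1276. p(64) = -1856 and p(65) = 186 have opposite signs, so a root lies in (64, 65); Newton's method refines it to λ ≈ 64.9126. Check (Vieta): the three roots sum to 99, matching tr M = 99.
So the eigenvalues of A^T A are ≈ 3.9598, 30.1276, 64.9126 (all ≥ 0, as they must be for A^T A). The largest is λ_max ≈ 64.9126, hence ||A||_2 = sqrt(λ_max) ≈ 8.0568.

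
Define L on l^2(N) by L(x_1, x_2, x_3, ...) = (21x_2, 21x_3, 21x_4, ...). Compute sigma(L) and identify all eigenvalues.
sigma(L) = closed disk {z in C : |z| ≤ 21}; sigma_p(L) = open disk {z in C : |z| < 21}

Note L = 21·V where V is the unit left shift (V x)_k = x_{k+1}; so sigma(L) = 21·sigma(V) and ||L|| = 21||V||. ||L x||^2 = 441sum_{k≥2} |x_k|^2 ≤ 441||x||^2, with equality on {x : x_1 = 0}, so ||L|| = 21. For any lambda with |lambda| < 21, set r = lambda/21 (|r| < 1); the vector x = (1, r, r^2, ...) is in l^2 and satisfies L x = 21(r, r^2, ...) = lambda x, so lambda is an eigenvalue. On the boundary |lambda| = 21 the geometric series diverges, so no l^2 eigenvector exists, but these lambda lie in the approximate point spectrum. Hence sigma(L) is the closed disk of radius 21 and sigma_p(L) is the open disk.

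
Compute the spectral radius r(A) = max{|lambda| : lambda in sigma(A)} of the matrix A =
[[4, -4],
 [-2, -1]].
r(A) = (3 + sqrt(57))/2 ≈ 5.2749

The eigenvalues of A are the roots of its characteristic polynomial. With M = A (coefficients from the trace and determinant):
  p(λ) = det(λ I - M) = λ^2 - 3λ - 12.
For λ^2 - 3λ - 12 the discriminant is 57. It is nonnegative but not a perfect square, so the roots are real and irrational: λ = (3 ± sqrt(57))/2 ≈ 5.2749, -2.2749.
Thus the eigenvalues (to 4 decimals) are 5.2749 (modulus 5.2749); -2.2749 (modulus 2.2749). The spectral radius is the largest modulus: r(A) = (3 + sqrt(57))/2 ≈ 5.2749. (Cross-check: r(A) ≤ ||A||_2 ≈ 5.7079; equality holds whenever A is normal, though it can also hold for some non-normal A.)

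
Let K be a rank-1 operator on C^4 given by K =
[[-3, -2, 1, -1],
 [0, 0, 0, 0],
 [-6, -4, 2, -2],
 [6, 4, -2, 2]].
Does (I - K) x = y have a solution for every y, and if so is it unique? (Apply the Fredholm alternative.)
(I - K) is singular (det(I - K) = 0, i.e. 1 ∈ sigma(K)). (I - K) x = y is solvable iff y ⊥ ker((I - K)^*) = span{(-3, -2, 1, -1)}, i.e. iff -3y_1 - 2y_2 + y_3 - y_4 = 0. When solvable, the solutions are x = y + c·(1, 0, 2, -2), c arbitrary (ker(I - K) = span{(1, 0, 2, -2)}, dimension 1).

K has rank 1, so it is an outer product K = u v^T: every row of K is a multiple of one row vector. Reading off the entries, u = (1, 0, 2, -2) and v = (-3, -2, 1, -1) (row i of K equals u_i·v^T). A rank-one matrix u v^T satisfies K u = u (v·u) and kills the (3)-dimensional subspace v^⊥, so its characteristic polynomial is lambda^3 (lambda - v·u) with v·u = tr K = 1. Hence the eigenvalues of I - K are 1 (multiplicity 3) and 1 - (1) = 0, so det(I - K) = 0. (Direct check: I - K =
[[4, 2, -1, 1],
 [0, 1, 0, 0],
 [6, 4, -1, 2],
 [-6, -4, 2, -1]]
has determinant 0.) So 1 is an eigenvalue of K and (I - K) is not invertible. The finite-dimensional Fredholm alternative says: either (I - K) is invertible, or ker(I - K) ≠ {0} and then range(I - K) = ker((I - K)^*)^⊥, with dim ker(I - K) = dim ker((I - K)^*). We are in the second case, so we need both kernels. Kernel of I - K: (I - K) u = u - u (v·u) = u - u = 0, so ker(I - K) = span{u} = span{(1, 0, 2, -2)} (it is exactly 1-dimensional because rank(I - K) = 3). Kernel of the adjoint: K is real, so (I - K)^* = I - K^T = I - v u^T, and (I - v u^T) v = v - v (u·v) = 0; hence ker((I - K)^*) = span{v} = span{(-3, -2, 1, -1)}. Therefore (I - K) x = y is solvable iff <y, v> = 0, i.e. iff -3y_1 - 2y_2 + y_3 - y_4 = 0. When this holds, K y = u (v·y) = 0, so (I - K) y = y and x = y is a particular solution; the full solution set is the line x = y + c·u = y + c·(1, 0, 2, -2), c ∈ C.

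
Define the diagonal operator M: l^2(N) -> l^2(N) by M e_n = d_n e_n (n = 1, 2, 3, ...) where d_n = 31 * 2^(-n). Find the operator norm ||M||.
||M|| = 31/2 (attained at n = 1)

For M diagonal, ||M|| = sup_n |d_n|. The sequence d_n = 31 * 2^(-n) is positive and strictly decreasing (ratio 2^(-1) < 1), so the supremum is d_1 = 31/2. Hence ||M|| = 31/2.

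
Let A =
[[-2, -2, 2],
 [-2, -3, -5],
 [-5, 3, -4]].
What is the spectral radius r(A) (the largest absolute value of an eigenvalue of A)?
r(A) ≈ 5.1831

The eigenvalues of A are the roots of its characteristic polynomial. With M = A (coefficients from the trace, the sum of principal 2x2 minors, and det A):
  p(λ) = det(λ I - M) = λ^3 + 9λ^2 + 47λ + 130.
No integer candidate from the rational root theorem (±divisors of 130) is a root, so the roots are irrational. The cubic discriminant is Δ = -81923 < 0, so there is one real root and a complex-conjugate pair. p(-5) = -5 and p(-4) = 22 have opposite signs, so a root lies in (-5, -4); Newton's method refines it to λ ≈ -4.839. Dividing out (λ - (-4.839)) leaves approximately λ^2 + 4.161λ + 26.8649. For λ^2 + 4.161λ + 26.8649 the discriminant is -90.146. It is negative, so the remaining roots are the complex-conjugate pair λ ≈ -2.0805 ± 4.7473i. Their product equals the constant term, so |λ|^2 ≈ 26.8649 and |λ| ≈ 5.1831.
Thus the eigenvalues (to 4 decimals) are -4.839 (modulus 4.839); -2.0805 ± 4.7473i (modulus 5.1831). The spectral radius is the largest modulus: r(A) ≈ 5.1831. (Cross-check: r(A) ≤ ||A||_2 ≈ 8.1259; equality holds whenever A is normal, though it can also hold for some non-normal A.)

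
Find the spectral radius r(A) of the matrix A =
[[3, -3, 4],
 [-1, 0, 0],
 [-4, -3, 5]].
r(A) ≈ 5.3706

The eigenvalues of A are the roots of its characteristic polynomial. With M = A (coefficients from the trace, the sum of principal 2x2 minors, and det A):
  p(λ) = det(λ I - M) = λ^3 - 8λ^2 + 28λ + 3.
No integer candidate from the rational root theorem (±divisors of 3) is a root, so the roots are irrational. The cubic discriminant is Δ = -43827 < 0, so there is one real root and a complex-conjugate pair. p(-1) = -34 and p(0) = 3 have opposite signs, so a root lies in (-1, 0); Newton's method refines it to λ ≈ -0.104. Dividing out (λ - (-0.104)) leaves approximately λ^2 - 8.104λ + 28.8429. For λ^2 - 8.104λ + 28.8429 the discriminant is -49.6966. It is negative, so the remaining roots are the complex-conjugate pair λ ≈ 4.052 ± 3.5248i. Their product equals the constant term, so |λ|^2 ≈ 28.8429 and |λ| ≈ 5.3706.
Thus the eigenvalues (to 4 decimals) are -0.104 (modulus 0.104); 4.052 ± 3.5248i (modulus 5.3706). The spectral radius is the largest modulus: r(A) ≈ 5.3706. (Cross-check: r(A) ≤ ||A||_2 ≈ 7.8001; equality holds whenever A is normal, though it can also hold for some non-normal A.)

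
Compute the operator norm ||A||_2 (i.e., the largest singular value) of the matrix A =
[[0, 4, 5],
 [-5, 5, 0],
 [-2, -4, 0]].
||A||_2 ≈ 8.4955 (= sqrt(largest eigenvalue of A^T A))

||A||_2 = sigma_max(A) = sqrt(lambda_max(A^T A)). Form the symmetric matrix M = A^T A =
[[29, -17, 0],
 [-17, 57, 20],
 [0, 20, 25]].
Its characteristic polynomial (trace, sum of principal 2x2 minors, determinant of M give the coefficients) is
  p(λ) = det(λ I - M) = λ^3 - 111λ^2 + 3114λ - 22500.
No integer candidate from the rational root theorem (±divisors of 22500) is a root, so the roots are irrational. The cubic discriminant is Δ = 1925235540 > 0, so there are three distinct real roots. p(11) = -346 and p(12) = 612 have opposite signs, so a root lies in (11, 12); Newton's method refines it to λ ≈ 11.3431. p(27) = 342 and p(28) = -380 have opposite signs, so a root lies in (27, 28); Newton's method refines it to λ ≈ 27.4835. p(72) = -468 and p(73) = 2320 have opposite signs, so a root lies in (72, 73); Newton's method refines it to λ ≈ 72.1733. Check (Vieta): the three roots sum to 111, matching tr M = 111.
So the eigenvalues of A^T A are ≈ 11.3431, 27.4835, 72.1733 (all ≥ 0, as they must be for A^T A). The largest is λ_max ≈ 72.1733, hence ||A||_2 = sqrt(λ_max) ≈ 8.4955.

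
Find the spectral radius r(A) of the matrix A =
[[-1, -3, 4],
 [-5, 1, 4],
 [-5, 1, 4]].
r(A) = 4

The eigenvalues of A are the roots of its characteristic polynomial. With M = A (coefficients from the trace, the sum of principal 2x2 minors, and det A):
  p(λ) = det(λ I - M) = λ^3 - 4λ^2.
The constant term is 0, so λ = 0 is a root. Dividing out λ leaves p(λ) = λ(λ^2 - 4λ). For λ^2 - 4λ the discriminant is 16. It is a perfect square (4^2), so the roots are rational: λ = (4 ± 4)/2 = 4, 0.
Thus the eigenvalues (to 4 decimals) are 4 (modulus 4); 0 (modulus 0). The spectral radius is the largest modulus: r(A) = 4. (Cross-check: r(A) ≤ ||A||_2 ≈ 9.6741; equality holds whenever A is normal, though it can also hold for some non-normal A.)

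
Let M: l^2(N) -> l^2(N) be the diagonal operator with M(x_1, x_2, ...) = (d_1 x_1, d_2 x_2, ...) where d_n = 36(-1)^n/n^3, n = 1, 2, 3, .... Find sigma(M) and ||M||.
sigma(M) = {36(-1)^n/n^3 : n ≥ 1} ∪ {0}; ||M|| = 36

A bounded diagonal operator on l^2 with diagonal entries d_n has spectrum equal to the closure of {d_n : n ≥ 1}: every d_n is an eigenvalue (with eigenvector e_n), so {d_n} ⊂ sigma(M); the spectrum is closed, so its closure is too; and for lambda not in the closure, (M - lambda I) has bounded inverse (the diagonal entries 1/(d_n - lambda) are bounded). For our sequence d_n = 36(-1)^n/n^3, n = 1, 2, 3, ...:
  - {d_n} = {36(-1)^n/n^3 : n ≥ 1}; the only limit point is 0
  - closure = {36(-1)^n/n^3 : n ≥ 1} ∪ {0}
For the norm: a diagonal operator has ||M|| = sup_n |d_n|. Here |d_n| = 36/n^3 is decreasing, so sup_n |d_n| = |d_1| = 36. So ||M|| = 36.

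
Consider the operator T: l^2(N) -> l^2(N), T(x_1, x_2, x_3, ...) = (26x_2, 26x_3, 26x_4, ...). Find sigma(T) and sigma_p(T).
sigma(T) = closed disk {z in C : |z| ≤ 26}; sigma_p(T) = open disk {z in C : |z| < 26}

Note T = 26·V where V is the unit left shift (V x)_k = x_{k+1}; so sigma(T) = 26·sigma(V) and ||T|| = 26||V||. ||T x||^2 = 676sum_{k≥2} |x_k|^2 ≤ 676||x||^2, with equality on {x : x_1 = 0}, so ||T|| = 26. For any lambda with |lambda| < 26, set r = lambda/26 (|r| < 1); the vector x = (1, r, r^2, ...) is in l^2 and satisfies T x = 26(r, r^2, ...) = lambda x, so lambda is an eigenvalue. On the boundary |lambda| = 26 the geometric series diverges, so no l^2 eigenvector exists, but these lambda lie in the approximate point spectrum. Hence sigma(T) is the closed disk of radius 26 and sigma_p(T) is the open disk.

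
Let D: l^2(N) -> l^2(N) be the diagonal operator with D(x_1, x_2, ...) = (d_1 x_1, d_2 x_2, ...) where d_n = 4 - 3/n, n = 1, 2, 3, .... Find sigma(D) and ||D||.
sigma(D) = {4 - 3/n : n ≥ 1} ∪ {4}; ||D|| = 4

A bounded diagonal operator on l^2 with diagonal entries d_n has spectrum equal to the closure of {d_n : n ≥ 1}: every d_n is an eigenvalue (with eigenvector e_n), so {d_n} ⊂ sigma(D); the spectrum is closed, so its closure is too; and for lambda not in the closure, (D - lambda I) has bounded inverse (the diagonal entries 1/(d_n - lambda) are bounded). For our sequence d_n = 4 - 3/n, n = 1, 2, 3, ...:
  - {d_n} = {4 - 3/n : n ≥ 1}; the only limit point is 4
  - closure = {4 - 3/n : n ≥ 1} ∪ {4}
For the norm: a diagonal operator has ||D|| = sup_n |d_n|. Here d_n = 4 - 3/n increases monotonically from d_1 = 1 toward 4, with all terms in [1, 4); so sup_n |d_n| = 4 (the supremum is the limit, not attained). So ||D|| = 4.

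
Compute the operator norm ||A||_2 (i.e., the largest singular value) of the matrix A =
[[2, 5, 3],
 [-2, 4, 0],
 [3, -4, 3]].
||A||_2 ≈ 7.7051 (= sqrt(largest eigenvalue of A^T A))

||A||_2 = sigma_max(A) = sqrt(lambda_max(A^T A)). Form the symmetric matrix M = A^T A =
[[17, -10, 15],
 [-10, 57, 3],
 [15, 3, 18]].
Its characteristic polynomial (trace, sum of principal 2x2 minors, determinant of M give the coefficients) is
  p(λ) = det(λ I - M) = λ^3 - 92λ^2 + 1967λ - 1764.
No integer candidate from the rational root theorem (±divisors of 1764) is a root, so the roots are irrational. The cubic discriminant is Δ = 2473507652 > 0, so there are three distinct real roots. p(0) = -1764 and p(1) = 112 have opposite signs, so a root lies in (0, 1); Newton's method refines it to λ ≈ 0.9375. p(31) = 592 and p(32) = -260 have opposite signs, so a root lies in (31, 32); Newton's method refines it to λ ≈ 31.6942. p(59) = -584 and p(60) = 1056 have opposite signs, so a root lies in (59, 60); Newton's method refines it to λ ≈ 59.3684. Check (Vieta): the three roots sum to 92, matching tr M = 92.
So the eigenvalues of A^T A are ≈ 0.9375, 31.6942, 59.3684 (all ≥ 0, as they must be for A^T A). The largest is λ_max ≈ 59.3684, hence ||A||_2 = sqrt(λ_max) ≈ 7.7051.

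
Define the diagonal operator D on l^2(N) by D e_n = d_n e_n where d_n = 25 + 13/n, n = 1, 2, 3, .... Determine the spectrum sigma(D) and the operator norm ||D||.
sigma(D) = {25 + 13/n : n ≥ 1} ∪ {25}; ||D|| = 38

A bounded diagonal operator on l^2 with diagonal entries d_n has spectrum equal to the closure of {d_n : n ≥ 1}: every d_n is an eigenvalue (with eigenvector e_n), so {d_n} ⊂ sigma(D); the spectrum is closed, so its closure is too; and for lambda not in the closure, (D - lambda I) has bounded inverse (the diagonal entries 1/(d_n - lambda) are bounded). For our sequence d_n = 25 + 13/n, n = 1, 2, 3, ...:
  - {d_n} = {25 + 13/n : n ≥ 1}; the only limit point is 25
  - closure = {25 + 13/n : n ≥ 1} ∪ {25}
For the norm: a diagonal operator has ||D|| = sup_n |d_n|. Here d_n = 25 + 13/n is positive and decreasing, so sup_n |d_n| = d_1 = 25 + 13 = 38. So ||D|| = 38.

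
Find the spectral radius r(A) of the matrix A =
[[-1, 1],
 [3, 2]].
r(A) = (1 + sqrt(21))/2 ≈ 2.7913

The eigenvalues of A are the roots of its characteristic polynomial. With M = A (coefficients from the trace and determinant):
  p(λ) = det(λ I - M) = λ^2 - λ - 5.
For λ^2 - λ - 5 the discriminant is 21. It is nonnegative but not a perfect square, so the roots are real and irrational: λ = (1 ± sqrt(21))/2 ≈ 2.7913, -1.7913.
Thus the eigenvalues (to 4 decimals) are 2.7913 (modulus 2.7913); -1.7913 (modulus 1.7913). The spectral radius is the largest modulus: r(A) = (1 + sqrt(21))/2 ≈ 2.7913. (Cross-check: r(A) ≤ ||A||_2 ≈ 3.618; equality holds whenever A is normal, though it can also hold for some non-normal A.)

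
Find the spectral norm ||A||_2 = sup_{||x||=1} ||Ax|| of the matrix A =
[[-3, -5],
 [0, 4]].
||A||_2 = sqrt((50 + sqrt(1924))/2) ≈ 6.8507 (= sqrt(largest eigenvalue of A^T A))

||A||_2 = sigma_max(A) = sqrt(lambda_max(A^T A)). Form the symmetric matrix M = A^T A =
[[9, 15],
 [15, 41]].
Its characteristic polynomial (trace, determinant of M give the coefficients) is
  p(λ) = det(λ I - M) = λ^2 - 50λ + 144.
For λ^2 - 50λ + 144 the discriminant is 1924. It is nonnegative but not a perfect square, so the roots are real and irrational: λ = (50 ± sqrt(1924))/2 ≈ 46.9317, 3.0683.
So the eigenvalues of A^T A are ≈ 3.0683, 46.9317 (all ≥ 0, as they must be for A^T A). The largest is λ_max = (50 + sqrt(1924))/2 ≈ 46.9317, hence ||A||_2 = sqrt(λ_max) = sqrt((50 + sqrt(1924))/2) ≈ 6.8507.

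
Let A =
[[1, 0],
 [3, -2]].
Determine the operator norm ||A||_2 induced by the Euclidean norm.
||A||_2 = sqrt((14 + sqrt(180))/2) ≈ 3.7025 (= sqrt(largest eigenvalue of A^T A))

||A||_2 = sigma_max(A) = sqrt(lambda_max(A^T A)). Form the symmetric matrix M = A^T A =
[[10, -6],
 [-6, 4]].
Its characteristic polynomial (trace, determinant of M give the coefficients) is
  p(λ) = det(λ I - M) = λ^2 - 14λ + 4.
For λ^2 - 14λ + 4 the discriminant is 180. It is nonnegative but not a perfect square, so the roots are real and irrational: λ = (14 ± sqrt(180))/2 ≈ 13.7082, 0.2918.
So the eigenvalues of A^T A are ≈ 0.2918, 13.7082 (all ≥ 0, as they must be for A^T A). The largest is λ_max = (14 + sqrt(180))/2 ≈ 13.7082, hence ||A||_2 = sqrt(λ_max) = sqrt((14 + sqrt(180))/2) ≈ 3.7025.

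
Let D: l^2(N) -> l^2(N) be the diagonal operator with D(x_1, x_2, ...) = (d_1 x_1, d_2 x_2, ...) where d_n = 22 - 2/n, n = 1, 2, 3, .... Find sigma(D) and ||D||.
sigma(D) = {22 - 2/n : n ≥ 1} ∪ {22}; ||D|| = 22

A bounded diagonal operator on l^2 with diagonal entries d_n has spectrum equal to the closure of {d_n : n ≥ 1}: every d_n is an eigenvalue (with eigenvector e_n), so {d_n} ⊂ sigma(D); the spectrum is closed, so its closure is too; and for lambda not in the closure, (D - lambda I) has bounded inverse (the diagonal entries 1/(d_n - lambda) are bounded). For our sequence d_n = 22 - 2/n, n = 1, 2, 3, ...:
  - {d_n} = {22 - 2/n : n ≥ 1}; the only limit point is 22
  - closure = {22 - 2/n : n ≥ 1} ∪ {22}
For the norm: a diagonal operator has ||D|| = sup_n |d_n|. Here d_n = 22 - 2/n increases monotonically from d_1 = 20 toward 22, with all terms in [20, 22); so sup_n |d_n| = 22 (the supremum is the limit, not attained). So ||D|| = 22.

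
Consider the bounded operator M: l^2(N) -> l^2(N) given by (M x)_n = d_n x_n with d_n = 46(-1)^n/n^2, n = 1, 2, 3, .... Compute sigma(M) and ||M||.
sigma(M) = {46(-1)^n/n^2 : n ≥ 1} ∪ {0}; ||M|| = 46

A bounded diagonal operator on l^2 with diagonal entries d_n has spectrum equal to the closure of {d_n : n ≥ 1}: every d_n is an eigenvalue (with eigenvector e_n), so {d_n} ⊂ sigma(M); the spectrum is closed, so its closure is too; and for lambda not in the closure, (M - lambda I) has bounded inverse (the diagonal entries 1/(d_n - lambda) are bounded). For our sequence d_n = 46(-1)^n/n^2, n = 1, 2, 3, ...:
  - {d_n} = {46(-1)^n/n^2 : n ≥ 1}; the only limit point is 0
  - closure = {46(-1)^n/n^2 : n ≥ 1} ∪ {0}
For the norm: a diagonal operator has ||M|| = sup_n |d_n|. Here |d_n| = 46/n^2 is decreasing, so sup_n |d_n| = |d_1| = 46. So ||M|| = 46.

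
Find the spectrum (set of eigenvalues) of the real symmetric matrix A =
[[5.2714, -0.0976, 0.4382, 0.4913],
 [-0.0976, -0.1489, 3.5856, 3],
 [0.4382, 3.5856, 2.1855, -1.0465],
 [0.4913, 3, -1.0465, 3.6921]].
sigma(A) ≈ {-4, 4, 5, 6}

A is real symmetric, so its spectrum consists of real eigenvalues. Expanding the characteristic polynomial of the displayed matrix gives
  det(λ I - A) = p(λ) = λ^4 + (-11)λ^3 + (14)λ^2 + (176.0018)λ + (-480.0108).
Solving p(λ) = 0 yields eigenvalues ≈ -4, 4, 5, 6. (A is shown rounded to 4 decimals, so these recover the underlying integer eigenvalues to within that precision.)
Verification: the trace of A = 11 equals the sum of eigenvalues 11, and det(A) ≈ -480.0108 matches the eigenvalue product -480.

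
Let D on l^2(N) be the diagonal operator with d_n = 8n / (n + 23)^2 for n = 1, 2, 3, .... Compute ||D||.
||D|| = 2/23 (attained at n = 23)

For D diagonal, ||D|| = sup_n |d_n|. Treat f(x) = 8x / (x + 23)^2 for real x > 0. By the quotient rule, f'(x) = 8(23 - x)/(x + 23)^3, which is positive for x < 23 and negative for x > 23. So f has a unique maximum at x = 23, and since 23 is a positive integer, the supremum over n ≥ 1 is attained at n = 23: d_23 = 8·23/(23 + 23)^2 = 8·23/2116 = 2/23. Hence ||D|| = 2/23.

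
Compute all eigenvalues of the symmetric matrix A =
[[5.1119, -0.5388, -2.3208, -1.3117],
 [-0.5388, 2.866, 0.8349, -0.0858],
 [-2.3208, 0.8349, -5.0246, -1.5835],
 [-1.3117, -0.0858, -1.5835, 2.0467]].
sigma(A) ≈ {-6, 2, 3, 6}

A is real symmetric, so its spectrum consists of real eigenvalues. Expanding the characteristic polynomial of the displayed matrix gives
  det(λ I - A) = p(λ) = λ^4 + (-5)λ^3 + (-30)λ^2 + (179.9961)λ + (-215.9939).
Solving p(λ) = 0 yields eigenvalues ≈ -6, 2, 3, 6. (A is shown rounded to 4 decimals, so these recover the underlying integer eigenvalues to within that precision.)
Verification: the trace of A = 5 equals the sum of eigenvalues 5, and det(A) ≈ -215.9939 matches the eigenvalue product -216.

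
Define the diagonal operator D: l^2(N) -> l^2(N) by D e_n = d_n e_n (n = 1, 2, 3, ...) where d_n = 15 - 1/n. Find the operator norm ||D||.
||D|| = 15

For a diagonal operator on l^2 with entries d_n, ||D|| = sup_n |d_n|. Here d_1 = 14, d_2 = 29/2, ..., and d_n = 15 - 1/n increases monotonically toward 15. All terms lie in [14, 15), so |d_n| = d_n and the supremum is the limit 15, which is not attained by any individual d_n. Hence ||D|| = 15.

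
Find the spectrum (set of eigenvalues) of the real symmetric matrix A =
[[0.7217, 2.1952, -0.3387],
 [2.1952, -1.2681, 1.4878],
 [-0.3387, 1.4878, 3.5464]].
sigma(A) ≈ {-3, 2, 4}

A is real symmetric, so its spectrum consists of real eigenvalues. Expanding the characteristic polynomial of the displayed matrix gives
  det(λ I - A) = p(λ) = λ^3 + (-3)λ^2 + (-10)λ + (24).
Solving p(λ) = 0 yields eigenvalues ≈ -3, 2, 4. (A is shown rounded to 4 decimals, so these recover the underlying integer eigenvalues to within that precision.)
Verification: the trace of A = 3 equals the sum of eigenvalues 3, and det(A) ≈ -23.9998 matches the eigenvalue product -24.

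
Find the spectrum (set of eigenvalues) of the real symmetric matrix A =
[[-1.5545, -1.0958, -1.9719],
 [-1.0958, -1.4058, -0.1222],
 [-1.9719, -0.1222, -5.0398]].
sigma(A) ≈ {-6, -2, 0}

A is real symmetric, so its spectrum consists of real eigenvalues. Expanding the characteristic polynomial of the displayed matrix gives
  det(λ I - A) = p(λ) = λ^3 + (8)λ^2 + (12)λ + (0).
Solving p(λ) = 0 yields eigenvalues ≈ -6, -2, 0. (A is shown rounded to 4 decimals, so these recover the underlying integer eigenvalues to within that precision.)
Verification: the trace of A = -8 equals the sum of eigenvalues -8, and det(A) ≈ -0.0005 matches the eigenvalue product 0.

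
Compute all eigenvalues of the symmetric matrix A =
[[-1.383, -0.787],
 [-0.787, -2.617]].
sigma(A) ≈ {-3, -1}

A is real symmetric, so its spectrum consists of real eigenvalues. Expanding the characteristic polynomial of the displayed matrix gives
  det(λ I - A) = p(λ) = λ^2 + (4)λ + (3).
Solving p(λ) = 0 yields eigenvalues ≈ -3, -1. (A is shown rounded to 4 decimals, so these recover the underlying integer eigenvalues to within that precision.)
Verification: the trace of A = -4 equals the sum of eigenvalues -4, and det(A) ≈ 2.9999 matches the eigenvalue product 3.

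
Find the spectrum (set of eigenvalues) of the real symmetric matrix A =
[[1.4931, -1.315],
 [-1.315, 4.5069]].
sigma(A) ≈ {1, 5}

A is real symmetric, so its spectrum consists of real eigenvalues. Expanding the characteristic polynomial of the displayed matrix gives
  det(λ I - A) = p(λ) = λ^2 + (-6)λ + (5).
Solving p(λ) = 0 yields eigenvalues ≈ 1, 5. (A is shown rounded to 4 decimals, so these recover the underlying integer eigenvalues to within that precision.)
Verification: the trace of A = 6 equals the sum of eigenvalues 6, and det(A) ≈ 5.0000 matches the eigenvalue product 5.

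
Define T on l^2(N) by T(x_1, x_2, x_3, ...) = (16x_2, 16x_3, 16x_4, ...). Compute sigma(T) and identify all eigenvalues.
sigma(T) = closed disk {z in C : |z| ≤ 16}; sigma_p(T) = open disk {z in C : |z| < 16}

Note T = 16·V where V is the unit left shift (V x)_k = x_{k+1}; so sigma(T) = 16·sigma(V) and ||T|| = 16||V||. ||T x||^2 = 256sum_{k≥2} |x_k|^2 ≤ 256||x||^2, with equality on {x : x_1 = 0}, so ||T|| = 16. For any lambda with |lambda| < 16, set r = lambda/16 (|r| < 1); the vector x = (1, r, r^2, ...) is in l^2 and satisfies T x = 16(r, r^2, ...) = lambda x, so lambda is an eigenvalue. On the boundary |lambda| = 16 the geometric series diverges, so no l^2 eigenvector exists, but these lambda lie in the approximate point spectrum. Hence sigma(T) is the closed disk of radius 16 and sigma_p(T) is the open disk.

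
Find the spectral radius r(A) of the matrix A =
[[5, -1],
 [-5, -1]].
r(A) = (4 + sqrt(56))/2 ≈ 5.7417

The eigenvalues of A are the roots of its characteristic polynomial. With M = A (coefficients from the trace and determinant):
  p(λ) = det(λ I - M) = λ^2 - 4λ - 10.
For λ^2 - 4λ - 10 the discriminant is 56. It is nonnegative but not a perfect square, so the roots are real and irrational: λ = (4 ± sqrt(56))/2 ≈ 5.7417, -1.7417.
Thus the eigenvalues (to 4 decimals) are 5.7417 (modulus 5.7417); -1.7417 (modulus 1.7417). The spectral radius is the largest modulus: r(A) = (4 + sqrt(56))/2 ≈ 5.7417. (Cross-check: r(A) ≤ ||A||_2 ≈ 7.0711; equality holds whenever A is normal, though it can also hold for some non-normal A.)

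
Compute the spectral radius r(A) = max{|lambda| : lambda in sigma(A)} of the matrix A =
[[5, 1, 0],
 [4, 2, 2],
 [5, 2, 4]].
r(A) = 7

The eigenvalues of A are the roots of its characteristic polynomial. With M = A (coefficients from the trace, the sum of principal 2x2 minors, and det A):
  p(λ) = det(λ I - M) = λ^3 - 11λ^2 + 30λ - 14.
By the rational root theorem any rational root is an integer divisor of 14. Testing λ = 7: p(7) = 343 - 539 + 210 - 14 = 0, so λ = 7 is a root. Dividing out (λ - 7) leaves p(λ) = (λ - 7)(λ^2 - 4λ + 2). For λ^2 - 4λ + 2 the discriminant is 8. It is nonnegative but not a perfect square, so the roots are real and irrational: λ = (4 ± sqrt(8))/2 ≈ 3.4142, 0.5858.
Thus the eigenvalues (to 4 decimals) are 3.4142 (modulus 3.4142); 0.5858 (modulus 0.5858); 7 (modulus 7). The spectral radius is the largest modulus: r(A) = 7. (Cross-check: r(A) ≤ ||A||_2 ≈ 9.3684; equality holds whenever A is normal, though it can also hold for some non-normal A.)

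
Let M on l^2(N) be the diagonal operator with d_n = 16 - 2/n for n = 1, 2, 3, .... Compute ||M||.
||M|| = 16

For a diagonal operator on l^2 with entries d_n, ||M|| = sup_n |d_n|. Here d_1 = 14, d_2 = 15, ..., and d_n = 16 - 2/n increases monotonically toward 16. All terms lie in [14, 16), so |d_n| = d_n and the supremum is the limit 16, which is not attained by any individual d_n. Hence ||M|| = 16.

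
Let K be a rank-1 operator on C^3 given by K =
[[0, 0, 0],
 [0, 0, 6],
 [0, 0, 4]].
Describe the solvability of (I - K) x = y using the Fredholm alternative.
(I - K) is invertible (det(I - K) = -3 ≠ 0), so for every y in C^3 the equation (I - K) x = y has a unique solution.

K has rank 1, so it is an outer product K = u v^T: every row of K is a multiple of one row vector. Reading off the entries, u = (0, 3, 2) and v = (0, 0, 2) (row i of K equals u_i·v^T). A rank-one matrix u v^T satisfies K u = u (v·u) and kills the (2)-dimensional subspace v^⊥, so its characteristic polynomial is lambda^2 (lambda - v·u) with v·u = tr K = 4. Hence the eigenvalues of I - K are 1 (multiplicity 2) and 1 - (4) = -3, so det(I - K) = -3. (Direct check: I - K =
[[1, 0, 0],
 [0, 1, -6],
 [0, 0, -3]]
has determinant -3.) The finite-dimensional Fredholm alternative says: either (I - K) is invertible, or ker(I - K) ≠ {0} and then range(I - K) = ker((I - K)^*)^⊥, with dim ker(I - K) = dim ker((I - K)^*). Since det(I - K) ≠ 0, 1 is not an eigenvalue of K and ker(I - K) = {0}, so we are in the first case: for every y there is a unique x = (I - K)^(-1) y. Explicitly, by the Sherman–Morrison formula, (I - u v^T)^(-1) = I + u v^T/(1 - v·u), i.e. (I - K)^(-1) = I + K/(-3).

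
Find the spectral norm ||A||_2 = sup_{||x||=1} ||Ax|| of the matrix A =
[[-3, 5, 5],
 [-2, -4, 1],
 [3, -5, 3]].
||A||_2 ≈ 8.7691 (= sqrt(largest eigenvalue of A^T A))

||A||_2 = sigma_max(A) = sqrt(lambda_max(A^T A)). Form the symmetric matrix M = A^T A =
[[22, -22, -8],
 [-22, 66, 6],
 [-8, 6, 35]].
Its characteristic polynomial (trace, sum of principal 2x2 minors, determinant of M give the coefficients) is
  p(λ) = det(λ I - M) = λ^3 - 123λ^2 + 3948λ - 30976.
No integer candidate from the rational root theorem (±divisors of 30976) is a root, so the roots are irrational. The cubic discriminant is Δ = 3947562000 > 0, so there are three distinct real roots. p(11) = -1100 and p(12) = 416 have opposite signs, so a root lies in (11, 12); Newton's method refines it to λ ≈ 11.7137. p(34) = 372 and p(35) = -596 have opposite signs, so a root lies in (34, 35); Newton's method refines it to λ ≈ 34.3891. p(76) = -2400 and p(77) = 286 have opposite signs, so a root lies in (76, 77); Newton's method refines it to λ ≈ 76.8972. Check (Vieta): the three roots sum to 123, matching tr M = 123.
So the eigenvalues of A^T A are ≈ 11.7137, 34.3891, 76.8972 (all ≥ 0, as they must be for A^T A). The largest is λ_max ≈ 76.8972, hence ||A||_2 = sqrt(λ_max) ≈ 8.7691.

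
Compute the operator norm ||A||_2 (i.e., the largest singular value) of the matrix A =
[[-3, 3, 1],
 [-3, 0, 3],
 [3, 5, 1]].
||A||_2 ≈ 6.1481 (= sqrt(largest eigenvalue of A^T A))

||A||_2 = sigma_max(A) = sqrt(lambda_max(A^T A)). Form the symmetric matrix M = A^T A =
[[27, 6, -9],
 [6, 34, 8],
 [-9, 8, 11]].
Its characteristic polynomial (trace, sum of principal 2x2 minors, determinant of M give the coefficients) is
  p(λ) = det(λ I - M) = λ^3 - 72λ^2 + 1408λ - 4356.
No integer candidate from the rational root theorem (±divisors of 4356) is a root, so the roots are irrational. The cubic discriminant is Δ = 44754512 > 0, so there are three distinct real roots. p(3) = -753 and p(4) = 188 have opposite signs, so a root lies in (3, 4); Newton's method refines it to λ ≈ 3.7894. p(30) = 84 and p(31) = -109 have opposite signs, so a root lies in (30, 31); Newton's method refines it to λ ≈ 30.4109. p(37) = -175 and p(38) = 52 have opposite signs, so a root lies in (37, 38); Newton's method refines it to λ ≈ 37.7997. Check (Vieta): the three roots sum to 72, matching tr M = 72.
So the eigenvalues of A^T A are ≈ 3.7894, 30.4109, 37.7997 (all ≥ 0, as they must be for A^T A). The largest is λ_max ≈ 37.7997, hence ||A||_2 = sqrt(λ_max) ≈ 6.1481.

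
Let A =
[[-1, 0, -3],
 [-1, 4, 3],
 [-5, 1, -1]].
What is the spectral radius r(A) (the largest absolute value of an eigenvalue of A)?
r(A) = 5

The eigenvalues of A are the roots of its characteristic polynomial. With M = A (coefficients from the trace, the sum of principal 2x2 minors, and det A):
  p(λ) = det(λ I - M) = λ^3 - 2λ^2 - 25λ + 50.
By the rational root theorem any rational root is an integer divisor of 50. Testing λ = -5: p(-5) = -125 - 50 + 125 + 50 = 0, so λ = -5 is a root. Dividing out (λ + 5) leaves p(λ) = (λ + 5)(λ^2 - 7λ + 10). For λ^2 - 7λ + 10 the discriminant is 9. It is a perfect square (3^2), so the roots are rational: λ = (7 ± 3)/2 = 5, 2.
Thus the eigenvalues (to 4 decimals) are 5 (modulus 5); 2 (modulus 2); -5 (modulus 5). The spectral radius is the largest modulus: r(A) = 5. (Cross-check: r(A) ≤ ||A||_2 ≈ 5.7043; equality holds whenever A is normal, though it can also hold for some non-normal A.)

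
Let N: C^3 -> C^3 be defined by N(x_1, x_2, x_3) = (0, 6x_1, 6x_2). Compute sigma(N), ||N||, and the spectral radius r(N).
sigma(N) = {0}; ||N|| = 6; r(N) = 0. (N is nilpotent with N^3 = 0.)

On C^3, N is a strictly lower-triangular matrix with 6 on the subdiagonal and zeros elsewhere, so its characteristic polynomial is lambda^3 and every eigenvalue is 0: sigma(N) = {0}. For the operator norm, N e_i = 6e_{i+1} for i = 1, ..., 2 and N e_3 = 0, so the singular values of N are 6 (with multiplicity 2) and 0; hence ||N|| = 6. The spectral radius r(N) = max|lambda| = 0. Note ||N|| > r(N) — characteristic of non-normal nilpotent operators. Indeed N^3 = 0.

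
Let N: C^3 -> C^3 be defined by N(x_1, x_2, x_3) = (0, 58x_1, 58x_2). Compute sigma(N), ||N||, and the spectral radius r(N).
sigma(N) = {0}; ||N|| = 58; r(N) = 0. (N is nilpotent with N^3 = 0.)

On C^3, N is a strictly lower-triangular matrix with 58 on the subdiagonal and zeros elsewhere, so its characteristic polynomial is lambda^3 and every eigenvalue is 0: sigma(N) = {0}. For the operator norm, N e_i = 58e_{i+1} for i = 1, ..., 2 and N e_3 = 0, so the singular values of N are 58 (with multiplicity 2) and 0; hence ||N|| = 58. The spectral radius r(N) = max|lambda| = 0. Note ||N|| > r(N) — characteristic of non-normal nilpotent operators. Indeed N^3 = 0.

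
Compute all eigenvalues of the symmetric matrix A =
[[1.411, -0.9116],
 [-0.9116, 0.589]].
sigma(A) ≈ {0, 2}

A is real symmetric, so its spectrum consists of real eigenvalues. Expanding the characteristic polynomial of the displayed matrix gives
  det(λ I - A) = p(λ) = λ^2 + (-2)λ + (0).
Solving p(λ) = 0 yields eigenvalues ≈ 0, 2. (A is shown rounded to 4 decimals, so these recover the underlying integer eigenvalues to within that precision.)
Verification: the trace of A = 2 equals the sum of eigenvalues 2, and det(A) ≈ 0.0001 matches the eigenvalue product 0.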